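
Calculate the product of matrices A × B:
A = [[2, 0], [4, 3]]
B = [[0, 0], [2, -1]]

Matrix multiplication:
C[0][0] = 2×0 + 0×2 = 0
C[0][1] = 2×0 + 0×-1 = 0
C[1][0] = 4×0 + 3×2 = 6
C[1][1] = 4×0 + 3×-1 = -3
Result: [[0, 0], [6, -3]]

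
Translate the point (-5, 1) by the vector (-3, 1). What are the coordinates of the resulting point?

Translation by (-3, 1) (homogeneous matrix [[1, 0, -3], [0, 1, 1], [0, 0, 1]]):
x' = -5 + -3 = -8
y' = 1 + 1 = 2
Result: (-8, 2)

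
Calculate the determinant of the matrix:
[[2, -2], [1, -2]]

For a 2×2 matrix [[a, b], [c, d]], det = ad - bc
det = (2)(-2) - (-2)(1) = -4 - -2 = -2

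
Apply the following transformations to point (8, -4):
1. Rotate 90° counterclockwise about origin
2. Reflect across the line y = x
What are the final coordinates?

Step 1: Rotate 90° → (4, 8)
Step 2: Reflect across line y = x → (8, 4)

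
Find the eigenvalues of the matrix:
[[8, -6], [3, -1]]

Characteristic equation: det(A - λI) = 0
λ² - (trace)λ + (det) = 0
trace = 8 + -1 = 7, det = (8)(-1) - (-6)(3) = 10
λ² - (7)λ + (10) = 0
λ = (7 ± √((7)² - 4·(10))) / 2 = (7 ± √9) / 2
Solving: λ = 2, 5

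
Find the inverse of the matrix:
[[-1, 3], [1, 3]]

For [[a,b],[c,d]], inverse = (1/det)·[[d,-b],[-c,a]]
det = (-1)(3) - (3)(1) = -3 - 3 = -6
Inverse = (1/-6)·[[3, -3], [-1, -1]]
= [[-1/2, 1/2], [1/6, 1/6]]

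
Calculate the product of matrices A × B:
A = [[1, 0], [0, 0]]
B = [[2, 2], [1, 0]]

Matrix multiplication:
C[0][0] = 1×2 + 0×1 = 2
C[0][1] = 1×2 + 0×0 = 2
C[1][0] = 0×2 + 0×1 = 0
C[1][1] = 0×2 + 0×0 = 0
Result: [[2, 2], [0, 0]]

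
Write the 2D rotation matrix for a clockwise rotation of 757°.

Rotation matrix formula: [[cos θ, -sin θ], [sin θ, cos θ]]
A clockwise rotation by 757° is equivalent to a counterclockwise rotation by -757°.
For θ = -757°:
cos(-757°) = 0.7986
sin(-757°) = -0.6018
Result: [[0.7986, 0.6018], [-0.6018, 0.7986]]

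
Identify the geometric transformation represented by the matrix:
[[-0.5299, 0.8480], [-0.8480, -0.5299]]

This matrix represents: rotation by 238° counterclockwise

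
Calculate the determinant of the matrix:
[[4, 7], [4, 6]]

For a 2×2 matrix [[a, b], [c, d]], det = ad - bc
det = (4)(6) - (7)(4) = 24 - 28 = -4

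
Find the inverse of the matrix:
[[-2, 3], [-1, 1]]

For [[a,b],[c,d]], inverse = (1/det)·[[d,-b],[-c,a]]
det = (-2)(1) - (3)(-1) = -2 - -3 = 1
Inverse = [[1, -3], [1, -2]]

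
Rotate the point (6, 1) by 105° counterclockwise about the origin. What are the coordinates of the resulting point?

Rotation matrix for 105°: [[cos 105°, -sin 105°], [sin 105°, cos 105°]] ≈ [[-0.258819, -0.965926], [0.965926, -0.258819]]
[[-0.258819, -0.965926], [0.965926, -0.258819]] × [6, 1]ᵀ ≈ [-2.5188, 5.5367]ᵀ
Result: (-2.5188, 5.5367)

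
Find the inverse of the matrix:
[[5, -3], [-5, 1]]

For [[a,b],[c,d]], inverse = (1/det)·[[d,-b],[-c,a]]
det = (5)(1) - (-3)(-5) = 5 - 15 = -10
Inverse = (1/-10)·[[1, 3], [5, 5]]
= [[-1/10, -3/10], [-1/2, -1/2]]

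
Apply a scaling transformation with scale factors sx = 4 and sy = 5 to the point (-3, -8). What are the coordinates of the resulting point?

Scaling matrix:
[[4, 0], [0, 5]]
Result: (-3 × 4, -8 × 5) = (-12, -40)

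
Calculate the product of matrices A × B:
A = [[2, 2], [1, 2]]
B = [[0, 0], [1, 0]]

Matrix multiplication:
C[0][0] = 2×0 + 2×1 = 2
C[0][1] = 2×0 + 2×0 = 0
C[1][0] = 1×0 + 2×1 = 2
C[1][1] = 1×0 + 2×0 = 0
Result: [[2, 0], [2, 0]]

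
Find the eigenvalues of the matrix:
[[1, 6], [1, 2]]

Characteristic equation: det(A - λI) = 0
λ² - (trace)λ + (det) = 0
trace = 1 + 2 = 3, det = (1)(2) - (6)(1) = -4
λ² - (3)λ + (-4) = 0
λ = (3 ± √((3)² - 4·(-4))) / 2 = (3 ± √25) / 2
Solving: λ = -1, 4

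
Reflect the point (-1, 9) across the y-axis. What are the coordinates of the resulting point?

Reflection across y-axis: (-1, 9) → (1, 9)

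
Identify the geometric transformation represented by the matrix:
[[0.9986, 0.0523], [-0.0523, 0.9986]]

This matrix represents: rotation by 357° counterclockwise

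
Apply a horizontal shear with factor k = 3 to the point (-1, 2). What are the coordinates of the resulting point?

Shear matrix for horizontal shear with factor k = 3:
[[1, 3], [0, 1]]
Result: (-1, 2) → (5, 2)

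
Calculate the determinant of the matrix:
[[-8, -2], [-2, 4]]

For a 2×2 matrix [[a, b], [c, d]], det = ad - bc
det = (-8)(4) - (-2)(-2) = -32 - 4 = -36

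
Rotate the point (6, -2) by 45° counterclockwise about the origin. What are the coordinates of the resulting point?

Rotation matrix for 45°: [[cos 45°, -sin 45°], [sin 45°, cos 45°]] ≈ [[0.707107, -0.707107], [0.707107, 0.707107]]
[[0.707107, -0.707107], [0.707107, 0.707107]] × [6, -2]ᵀ ≈ [5.6569, 2.8284]ᵀ
Result: (5.6569, 2.8284)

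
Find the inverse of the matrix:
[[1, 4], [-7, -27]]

For [[a,b],[c,d]], inverse = (1/det)·[[d,-b],[-c,a]]
det = (1)(-27) - (4)(-7) = -27 - -28 = 1
Inverse = [[-27, -4], [7, 1]]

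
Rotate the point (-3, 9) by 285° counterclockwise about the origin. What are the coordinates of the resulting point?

Rotation matrix for 285°: [[cos 285°, -sin 285°], [sin 285°, cos 285°]] ≈ [[0.258819, 0.965926], [-0.965926, 0.258819]]
[[0.258819, 0.965926], [-0.965926, 0.258819]] × [-3, 9]ᵀ ≈ [7.9169, 5.2271]ᵀ
Result: (7.9169, 5.2271)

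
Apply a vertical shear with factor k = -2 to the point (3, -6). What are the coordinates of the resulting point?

Shear matrix for vertical shear with factor k = -2:
[[1, 0], [-2, 1]]
Result: (3, -6) → (3, -12)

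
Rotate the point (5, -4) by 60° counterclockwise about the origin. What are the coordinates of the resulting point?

Rotation matrix for 60°: [[cos 60°, -sin 60°], [sin 60°, cos 60°]] ≈ [[0.500000, -0.866025], [0.866025, 0.500000]]
[[0.500000, -0.866025], [0.866025, 0.500000]] × [5, -4]ᵀ ≈ [5.9641, 2.3301]ᵀ
Result: (5.9641, 2.3301)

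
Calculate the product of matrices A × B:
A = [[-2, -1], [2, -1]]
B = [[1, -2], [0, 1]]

Matrix multiplication:
C[0][0] = -2×1 + -1×0 = -2
C[0][1] = -2×-2 + -1×1 = 3
C[1][0] = 2×1 + -1×0 = 2
C[1][1] = 2×-2 + -1×1 = -5
Result: [[-2, 3], [2, -5]]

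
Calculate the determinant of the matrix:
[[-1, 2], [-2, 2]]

For a 2×2 matrix [[a, b], [c, d]], det = ad - bc
det = (-1)(2) - (2)(-2) = -2 - -4 = 2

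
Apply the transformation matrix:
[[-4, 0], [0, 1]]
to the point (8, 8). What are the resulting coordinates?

Matrix multiplication:
[[-4, 0], [0, 1]] × [8, 8]ᵀ
= [(-4)(8) + (0)(8), (0)(8) + (1)(8)]ᵀ
= [-32, 8]ᵀ
Result: (-32, 8)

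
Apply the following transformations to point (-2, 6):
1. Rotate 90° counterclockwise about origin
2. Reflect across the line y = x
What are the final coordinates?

Step 1: Rotate 90° → (-6, -2)
Step 2: Reflect across line y = x → (-2, -6)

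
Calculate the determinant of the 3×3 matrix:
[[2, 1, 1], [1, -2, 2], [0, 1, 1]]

Expansion along first row:
det = 2·det([[-2,2],[1,1]]) - 1·det([[1,2],[0,1]]) + 1·det([[1,-2],[0,1]])
    = 2·(-2·1 - 2·1) - 1·(1·1 - 2·0) + 1·(1·1 - -2·0)
    = 2·-4 - 1·1 + 1·1
    = -8 + -1 + 1 = -8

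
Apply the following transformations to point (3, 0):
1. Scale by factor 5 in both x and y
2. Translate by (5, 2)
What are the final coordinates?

Step 1: Scale (3, 0) by 5 → (15, 0)
Step 2: Translate by (5, 2) → (20, 2)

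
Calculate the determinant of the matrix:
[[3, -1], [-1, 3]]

For a 2×2 matrix [[a, b], [c, d]], det = ad - bc
det = (3)(3) - (-1)(-1) = 9 - 1 = 8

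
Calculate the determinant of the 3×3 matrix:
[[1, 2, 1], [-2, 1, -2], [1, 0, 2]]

Expansion along first row:
det = 1·det([[1,-2],[0,2]]) - 2·det([[-2,-2],[1,2]]) + 1·det([[-2,1],[1,0]])
    = 1·(1·2 - -2·0) - 2·(-2·2 - -2·1) + 1·(-2·0 - 1·1)
    = 1·2 - 2·-2 + 1·-1
    = 2 + 4 + -1 = 5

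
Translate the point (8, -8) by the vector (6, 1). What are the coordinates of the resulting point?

Translation by (6, 1) (homogeneous matrix [[1, 0, 6], [0, 1, 1], [0, 0, 1]]):
x' = 8 + 6 = 14
y' = -8 + 1 = -7
Result: (14, -7)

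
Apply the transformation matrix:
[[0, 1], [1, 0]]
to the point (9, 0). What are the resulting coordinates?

Matrix multiplication:
[[0, 1], [1, 0]] × [9, 0]ᵀ
= [(0)(9) + (1)(0), (1)(9) + (0)(0)]ᵀ
= [0, 9]ᵀ
Result: (0, 9)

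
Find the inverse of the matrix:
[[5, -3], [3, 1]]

For [[a,b],[c,d]], inverse = (1/det)·[[d,-b],[-c,a]]
det = (5)(1) - (-3)(3) = 5 - -9 = 14
Inverse = (1/14)·[[1, 3], [-3, 5]]
= [[1/14, 3/14], [-3/14, 5/14]]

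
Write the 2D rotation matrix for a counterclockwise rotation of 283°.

Rotation matrix formula: [[cos θ, -sin θ], [sin θ, cos θ]]
For θ = 283°:
cos(283°) = 0.2250
sin(283°) = -0.9744
Result: [[0.2250, 0.9744], [-0.9744, 0.2250]]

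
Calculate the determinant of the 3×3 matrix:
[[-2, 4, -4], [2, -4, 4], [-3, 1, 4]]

Expansion along first row:
det = -2·det([[-4,4],[1,4]]) - 4·det([[2,4],[-3,4]]) + -4·det([[2,-4],[-3,1]])
    = -2·(-4·4 - 4·1) - 4·(2·4 - 4·-3) + -4·(2·1 - -4·-3)
    = -2·-20 - 4·20 + -4·-10
    = 40 + -80 + 40 = 0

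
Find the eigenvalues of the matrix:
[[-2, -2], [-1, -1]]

Characteristic equation: det(A - λI) = 0
λ² - (trace)λ + (det) = 0
trace = -2 + -1 = -3, det = (-2)(-1) - (-2)(-1) = 0
λ² - (-3)λ + (0) = 0
λ = (-3 ± √((-3)² - 4·(0))) / 2 = (-3 ± √9) / 2
Solving: λ = -3, 0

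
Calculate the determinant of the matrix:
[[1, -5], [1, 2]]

For a 2×2 matrix [[a, b], [c, d]], det = ad - bc
det = (1)(2) - (-5)(1) = 2 - -5 = 7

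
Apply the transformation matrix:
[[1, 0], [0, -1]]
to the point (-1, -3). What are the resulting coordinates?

Matrix multiplication:
[[1, 0], [0, -1]] × [-1, -3]ᵀ
= [(1)(-1) + (0)(-3), (0)(-1) + (-1)(-3)]ᵀ
= [-1, 3]ᵀ
Result: (-1, 3)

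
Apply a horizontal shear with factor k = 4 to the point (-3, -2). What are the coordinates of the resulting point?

Shear matrix for horizontal shear with factor k = 4:
[[1, 4], [0, 1]]
Result: (-3, -2) → (-11, -2)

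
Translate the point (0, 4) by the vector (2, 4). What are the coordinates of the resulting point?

Translation by (2, 4) (homogeneous matrix [[1, 0, 2], [0, 1, 4], [0, 0, 1]]):
x' = 0 + 2 = 2
y' = 4 + 4 = 8
Result: (2, 8)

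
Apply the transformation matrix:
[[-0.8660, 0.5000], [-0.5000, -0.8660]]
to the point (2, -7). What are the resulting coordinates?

Matrix multiplication:
[[-0.8660, 0.5000], [-0.5000, -0.8660]] × [2, -7]ᵀ
= [(-0.8660)(2) + (0.5000)(-7), (-0.5000)(2) + (-0.8660)(-7)]ᵀ
= [-5.2320, 5.0620]ᵀ
Result: (-5.2320, 5.0620)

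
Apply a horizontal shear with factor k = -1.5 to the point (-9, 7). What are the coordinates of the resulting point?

Shear matrix for horizontal shear with factor k = -1.5:
[[1, -1.50], [0, 1]]
Result: (-9, 7) → (-19.5, 7)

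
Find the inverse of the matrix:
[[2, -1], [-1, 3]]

For [[a,b],[c,d]], inverse = (1/det)·[[d,-b],[-c,a]]
det = (2)(3) - (-1)(-1) = 6 - 1 = 5
Inverse = (1/5)·[[3, 1], [1, 2]]
= [[3/5, 1/5], [1/5, 2/5]]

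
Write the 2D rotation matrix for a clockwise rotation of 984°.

Rotation matrix formula: [[cos θ, -sin θ], [sin θ, cos θ]]
A clockwise rotation by 984° is equivalent to a counterclockwise rotation by -984°.
For θ = -984°:
cos(-984°) = -0.1045
sin(-984°) = 0.9945
Result: [[-0.1045, -0.9945], [0.9945, -0.1045]]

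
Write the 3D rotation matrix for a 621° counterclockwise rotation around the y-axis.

Rotation matrix for counterclockwise 621° around y-axis:
cos(621°) = -0.1564, sin(621°) = -0.9877
Result: [[-0.1564, 0, -0.9877], [0, 1, 0], [0.9877, 0, -0.1564]]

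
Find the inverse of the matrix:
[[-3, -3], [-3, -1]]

For [[a,b],[c,d]], inverse = (1/det)·[[d,-b],[-c,a]]
det = (-3)(-1) - (-3)(-3) = 3 - 9 = -6
Inverse = (1/-6)·[[-1, 3], [3, -3]]
= [[1/6, -1/2], [-1/2, 1/2]]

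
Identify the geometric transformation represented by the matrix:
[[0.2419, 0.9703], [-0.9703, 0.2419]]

This matrix represents: rotation by 284° counterclockwise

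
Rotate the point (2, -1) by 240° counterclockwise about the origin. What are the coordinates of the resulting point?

Rotation matrix for 240°: [[cos 240°, -sin 240°], [sin 240°, cos 240°]] ≈ [[-0.500000, 0.866025], [-0.866025, -0.500000]]
[[-0.500000, 0.866025], [-0.866025, -0.500000]] × [2, -1]ᵀ ≈ [-1.8660, -1.2321]ᵀ
Result: (-1.8660, -1.2321)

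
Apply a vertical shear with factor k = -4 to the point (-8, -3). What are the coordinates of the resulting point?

Shear matrix for vertical shear with factor k = -4:
[[1, 0], [-4, 1]]
Result: (-8, -3) → (-8, 29)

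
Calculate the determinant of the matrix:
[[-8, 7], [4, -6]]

For a 2×2 matrix [[a, b], [c, d]], det = ad - bc
det = (-8)(-6) - (7)(4) = 48 - 28 = 20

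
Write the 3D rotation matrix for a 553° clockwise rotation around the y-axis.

Rotation matrix for clockwise 553° around y-axis:
A clockwise rotation by 553° is a counterclockwise rotation by -553°.
cos(-553°) = -0.9744, sin(-553°) = 0.2250
Result: [[-0.9744, 0, 0.2250], [0, 1, 0], [-0.2250, 0, -0.9744]]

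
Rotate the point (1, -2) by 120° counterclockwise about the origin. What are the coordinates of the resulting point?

Rotation matrix for 120°: [[cos 120°, -sin 120°], [sin 120°, cos 120°]] ≈ [[-0.500000, -0.866025], [0.866025, -0.500000]]
[[-0.500000, -0.866025], [0.866025, -0.500000]] × [1, -2]ᵀ ≈ [1.2321, 1.8660]ᵀ
Result: (1.2321, 1.8660)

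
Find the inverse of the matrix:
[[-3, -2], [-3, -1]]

For [[a,b],[c,d]], inverse = (1/det)·[[d,-b],[-c,a]]
det = (-3)(-1) - (-2)(-3) = 3 - 6 = -3
Inverse = (1/-3)·[[-1, 2], [3, -3]]
= [[1/3, -2/3], [-1, 1]]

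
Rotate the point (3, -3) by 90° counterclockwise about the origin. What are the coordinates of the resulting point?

Rotation matrix for 90°: [[cos 90°, -sin 90°], [sin 90°, cos 90°]] = [[0, -1], [1, 0]]
[[0, -1], [1, 0]] × [3, -3]ᵀ = [3, 3]ᵀ
Result: (3, 3)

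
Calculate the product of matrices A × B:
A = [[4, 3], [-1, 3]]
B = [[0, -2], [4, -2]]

Matrix multiplication:
C[0][0] = 4×0 + 3×4 = 12
C[0][1] = 4×-2 + 3×-2 = -14
C[1][0] = -1×0 + 3×4 = 12
C[1][1] = -1×-2 + 3×-2 = -4
Result: [[12, -14], [12, -4]]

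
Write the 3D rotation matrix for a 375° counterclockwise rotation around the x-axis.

Rotation matrix for counterclockwise 375° around x-axis:
cos(375°) = 0.9659, sin(375°) = 0.2588
Result: [[1, 0, 0], [0, 0.9659, -0.2588], [0, 0.2588, 0.9659]]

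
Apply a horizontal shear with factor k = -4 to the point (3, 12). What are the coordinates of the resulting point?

Shear matrix for horizontal shear with factor k = -4:
[[1, -4], [0, 1]]
Result: (3, 12) → (-45, 12)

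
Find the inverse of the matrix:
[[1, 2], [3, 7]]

For [[a,b],[c,d]], inverse = (1/det)·[[d,-b],[-c,a]]
det = (1)(7) - (2)(3) = 7 - 6 = 1
Inverse = [[7, -2], [-3, 1]]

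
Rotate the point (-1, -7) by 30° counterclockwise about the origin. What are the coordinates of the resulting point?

Rotation matrix for 30°: [[cos 30°, -sin 30°], [sin 30°, cos 30°]] ≈ [[0.866025, -0.500000], [0.500000, 0.866025]]
[[0.866025, -0.500000], [0.500000, 0.866025]] × [-1, -7]ᵀ ≈ [2.6340, -6.5622]ᵀ
Result: (2.6340, -6.5622)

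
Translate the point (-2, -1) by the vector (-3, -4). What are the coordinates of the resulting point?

Translation by (-3, -4) (homogeneous matrix [[1, 0, -3], [0, 1, -4], [0, 0, 1]]):
x' = -2 + -3 = -5
y' = -1 + -4 = -5
Result: (-5, -5)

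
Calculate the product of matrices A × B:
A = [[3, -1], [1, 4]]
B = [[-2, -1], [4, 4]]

Matrix multiplication:
C[0][0] = 3×-2 + -1×4 = -10
C[0][1] = 3×-1 + -1×4 = -7
C[1][0] = 1×-2 + 4×4 = 14
C[1][1] = 1×-1 + 4×4 = 15
Result: [[-10, -7], [14, 15]]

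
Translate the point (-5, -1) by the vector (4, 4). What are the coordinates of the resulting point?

Translation by (4, 4) (homogeneous matrix [[1, 0, 4], [0, 1, 4], [0, 0, 1]]):
x' = -5 + 4 = -1
y' = -1 + 4 = 3
Result: (-1, 3)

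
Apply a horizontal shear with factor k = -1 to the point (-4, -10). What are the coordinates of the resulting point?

Shear matrix for horizontal shear with factor k = -1:
[[1, -1], [0, 1]]
Result: (-4, -10) → (6, -10)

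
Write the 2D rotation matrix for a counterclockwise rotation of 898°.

Rotation matrix formula: [[cos θ, -sin θ], [sin θ, cos θ]]
For θ = 898°:
cos(898°) = -0.9994
sin(898°) = 0.0349
Result: [[-0.9994, -0.0349], [0.0349, -0.9994]]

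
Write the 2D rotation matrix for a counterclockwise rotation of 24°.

Rotation matrix formula: [[cos θ, -sin θ], [sin θ, cos θ]]
For θ = 24°:
cos(24°) = 0.9135
sin(24°) = 0.4067
Result: [[0.9135, -0.4067], [0.4067, 0.9135]]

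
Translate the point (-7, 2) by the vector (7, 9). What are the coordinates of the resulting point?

Translation by (7, 9) (homogeneous matrix [[1, 0, 7], [0, 1, 9], [0, 0, 1]]):
x' = -7 + 7 = 0
y' = 2 + 9 = 11
Result: (0, 11)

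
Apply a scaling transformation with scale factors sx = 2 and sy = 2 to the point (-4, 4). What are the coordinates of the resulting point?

Scaling matrix:
[[2, 0], [0, 2]]
Result: (-4 × 2, 4 × 2) = (-8, 8)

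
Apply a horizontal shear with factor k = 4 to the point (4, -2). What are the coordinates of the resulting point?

Shear matrix for horizontal shear with factor k = 4:
[[1, 4], [0, 1]]
Result: (4, -2) → (-4, -2)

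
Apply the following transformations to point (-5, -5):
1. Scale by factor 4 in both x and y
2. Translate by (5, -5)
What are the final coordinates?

Step 1: Scale (-5, -5) by 4 → (-20, -20)
Step 2: Translate by (5, -5) → (-15, -25)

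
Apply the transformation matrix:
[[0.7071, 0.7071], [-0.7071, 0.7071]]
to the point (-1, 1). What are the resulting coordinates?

Matrix multiplication:
[[0.7071, 0.7071], [-0.7071, 0.7071]] × [-1, 1]ᵀ
= [(0.7071)(-1) + (0.7071)(1), (-0.7071)(-1) + (0.7071)(1)]ᵀ
= [0, 1.4142]ᵀ
Result: (0, 1.4142)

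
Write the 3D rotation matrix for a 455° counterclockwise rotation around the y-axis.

Rotation matrix for counterclockwise 455° around y-axis:
cos(455°) = -0.0872, sin(455°) = 0.9962
Result: [[-0.0872, 0, 0.9962], [0, 1, 0], [-0.9962, 0, -0.0872]]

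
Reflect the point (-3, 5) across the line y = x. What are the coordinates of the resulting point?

Reflection across line y = x: (-3, 5) → (5, -3)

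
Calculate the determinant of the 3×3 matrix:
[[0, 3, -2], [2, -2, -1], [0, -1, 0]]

Expansion along first row:
det = 0·det([[-2,-1],[-1,0]]) - 3·det([[2,-1],[0,0]]) + -2·det([[2,-2],[0,-1]])
    = 0·(-2·0 - -1·-1) - 3·(2·0 - -1·0) + -2·(2·-1 - -2·0)
    = 0·-1 - 3·0 + -2·-2
    = 0 + 0 + 4 = 4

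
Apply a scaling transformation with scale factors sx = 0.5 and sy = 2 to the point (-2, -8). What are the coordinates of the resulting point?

Scaling matrix:
[[0.50, 0], [0, 2]]
Result: (-2 × 0.5, -8 × 2) = (-1, -16)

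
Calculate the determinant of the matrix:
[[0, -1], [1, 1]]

For a 2×2 matrix [[a, b], [c, d]], det = ad - bc
det = (0)(1) - (-1)(1) = 0 - -1 = 1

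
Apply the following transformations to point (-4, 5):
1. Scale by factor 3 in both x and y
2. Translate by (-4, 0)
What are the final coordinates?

Step 1: Scale (-4, 5) by 3 → (-12, 15)
Step 2: Translate by (-4, 0) → (-16, 15)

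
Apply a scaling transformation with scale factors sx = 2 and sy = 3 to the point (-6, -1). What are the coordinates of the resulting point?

Scaling matrix:
[[2, 0], [0, 3]]
Result: (-6 × 2, -1 × 3) = (-12, -3)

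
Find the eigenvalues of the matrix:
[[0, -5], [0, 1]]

Characteristic equation: det(A - λI) = 0
λ² - (trace)λ + (det) = 0
trace = 0 + 1 = 1, det = (0)(1) - (-5)(0) = 0
λ² - (1)λ + (0) = 0
λ = (1 ± √((1)² - 4·(0))) / 2 = (1 ± √1) / 2
Solving: λ = 0, 1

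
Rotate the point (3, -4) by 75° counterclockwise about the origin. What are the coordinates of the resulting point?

Rotation matrix for 75°: [[cos 75°, -sin 75°], [sin 75°, cos 75°]] ≈ [[0.258819, -0.965926], [0.965926, 0.258819]]
[[0.258819, -0.965926], [0.965926, 0.258819]] × [3, -4]ᵀ ≈ [4.6402, 1.8625]ᵀ
Result: (4.6402, 1.8625)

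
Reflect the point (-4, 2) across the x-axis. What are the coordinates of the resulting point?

Reflection across x-axis: (-4, 2) → (-4, -2)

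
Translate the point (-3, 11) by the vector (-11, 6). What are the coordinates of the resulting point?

Translation by (-11, 6) (homogeneous matrix [[1, 0, -11], [0, 1, 6], [0, 0, 1]]):
x' = -3 + -11 = -14
y' = 11 + 6 = 17
Result: (-14, 17)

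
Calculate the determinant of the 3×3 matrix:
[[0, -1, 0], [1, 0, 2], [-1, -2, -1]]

Expansion along first row:
det = 0·det([[0,2],[-2,-1]]) - -1·det([[1,2],[-1,-1]]) + 0·det([[1,0],[-1,-2]])
    = 0·(0·-1 - 2·-2) - -1·(1·-1 - 2·-1) + 0·(1·-2 - 0·-1)
    = 0·4 - -1·1 + 0·-2
    = 0 + 1 + 0 = 1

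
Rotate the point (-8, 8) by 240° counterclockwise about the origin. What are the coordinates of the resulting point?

Rotation matrix for 240°: [[cos 240°, -sin 240°], [sin 240°, cos 240°]] ≈ [[-0.500000, 0.866025], [-0.866025, -0.500000]]
[[-0.500000, 0.866025], [-0.866025, -0.500000]] × [-8, 8]ᵀ ≈ [10.9282, 2.9282]ᵀ
Result: (10.9282, 2.9282)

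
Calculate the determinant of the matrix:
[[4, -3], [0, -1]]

For a 2×2 matrix [[a, b], [c, d]], det = ad - bc
det = (4)(-1) - (-3)(0) = -4 - 0 = -4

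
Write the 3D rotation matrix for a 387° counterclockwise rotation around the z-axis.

Rotation matrix for counterclockwise 387° around z-axis:
cos(387°) = 0.8910, sin(387°) = 0.4540
Result: [[0.8910, -0.4540, 0], [0.4540, 0.8910, 0], [0, 0, 1]]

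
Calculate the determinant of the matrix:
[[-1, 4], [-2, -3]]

For a 2×2 matrix [[a, b], [c, d]], det = ad - bc
det = (-1)(-3) - (4)(-2) = 3 - -8 = 11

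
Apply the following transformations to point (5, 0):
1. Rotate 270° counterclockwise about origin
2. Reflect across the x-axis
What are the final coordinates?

Step 1: Rotate 270° → (0, -5)
Step 2: Reflect across x-axis → (0, 5)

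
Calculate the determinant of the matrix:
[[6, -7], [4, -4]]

For a 2×2 matrix [[a, b], [c, d]], det = ad - bc
det = (6)(-4) - (-7)(4) = -24 - -28 = 4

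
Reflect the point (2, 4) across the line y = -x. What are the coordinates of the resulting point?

Reflection across line y = -x: (2, 4) → (-4, -2)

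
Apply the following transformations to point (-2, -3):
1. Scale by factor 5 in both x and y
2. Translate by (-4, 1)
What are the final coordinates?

Step 1: Scale (-2, -3) by 5 → (-10, -15)
Step 2: Translate by (-4, 1) → (-14, -14)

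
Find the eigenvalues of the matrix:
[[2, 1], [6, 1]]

Characteristic equation: det(A - λI) = 0
λ² - (trace)λ + (det) = 0
trace = 2 + 1 = 3, det = (2)(1) - (1)(6) = -4
λ² - (3)λ + (-4) = 0
λ = (3 ± √((3)² - 4·(-4))) / 2 = (3 ± √25) / 2
Solving: λ = -1, 4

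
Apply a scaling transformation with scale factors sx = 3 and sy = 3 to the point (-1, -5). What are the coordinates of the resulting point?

Scaling matrix:
[[3, 0], [0, 3]]
Result: (-1 × 3, -5 × 3) = (-3, -15)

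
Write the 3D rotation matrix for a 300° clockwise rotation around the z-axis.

Rotation matrix for clockwise 300° around z-axis:
A clockwise rotation by 300° is a counterclockwise rotation by -300°.
cos(-300°) = 1/2, sin(-300°) = √3/2
Result: [[1/2, -√3/2, 0], [√3/2, 1/2, 0], [0, 0, 1]]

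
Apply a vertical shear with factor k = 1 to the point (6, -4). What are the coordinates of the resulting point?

Shear matrix for vertical shear with factor k = 1:
[[1, 0], [1, 1]]
Result: (6, -4) → (6, 2)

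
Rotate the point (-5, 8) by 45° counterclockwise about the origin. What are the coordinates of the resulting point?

Rotation matrix for 45°: [[cos 45°, -sin 45°], [sin 45°, cos 45°]] ≈ [[0.707107, -0.707107], [0.707107, 0.707107]]
[[0.707107, -0.707107], [0.707107, 0.707107]] × [-5, 8]ᵀ ≈ [-9.1924, 2.1213]ᵀ
Result: (-9.1924, 2.1213)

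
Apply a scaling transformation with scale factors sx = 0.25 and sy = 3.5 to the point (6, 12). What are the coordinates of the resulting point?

Scaling matrix:
[[0.25, 0], [0, 3.50]]
Result: (6 × 0.25, 12 × 3.5) = (1.5, 42)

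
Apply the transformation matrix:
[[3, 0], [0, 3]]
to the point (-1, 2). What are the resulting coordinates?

Matrix multiplication:
[[3, 0], [0, 3]] × [-1, 2]ᵀ
= [(3)(-1) + (0)(2), (0)(-1) + (3)(2)]ᵀ
= [-3, 6]ᵀ
Result: (-3, 6)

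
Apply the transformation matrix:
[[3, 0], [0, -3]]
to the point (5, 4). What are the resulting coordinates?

Matrix multiplication:
[[3, 0], [0, -3]] × [5, 4]ᵀ
= [(3)(5) + (0)(4), (0)(5) + (-3)(4)]ᵀ
= [15, -12]ᵀ
Result: (15, -12)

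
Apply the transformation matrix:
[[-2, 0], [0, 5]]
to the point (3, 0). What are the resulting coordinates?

Matrix multiplication:
[[-2, 0], [0, 5]] × [3, 0]ᵀ
= [(-2)(3) + (0)(0), (0)(3) + (5)(0)]ᵀ
= [-6, 0]ᵀ
Result: (-6, 0)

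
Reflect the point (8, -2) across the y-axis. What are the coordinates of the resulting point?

Reflection across y-axis: (8, -2) → (-8, -2)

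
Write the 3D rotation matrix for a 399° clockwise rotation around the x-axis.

Rotation matrix for clockwise 399° around x-axis:
A clockwise rotation by 399° is a counterclockwise rotation by -399°.
cos(-399°) = 0.7771, sin(-399°) = -0.6293
Result: [[1, 0, 0], [0, 0.7771, 0.6293], [0, -0.6293, 0.7771]]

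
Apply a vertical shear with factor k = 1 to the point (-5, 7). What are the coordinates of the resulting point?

Shear matrix for vertical shear with factor k = 1:
[[1, 0], [1, 1]]
Result: (-5, 7) → (-5, 2)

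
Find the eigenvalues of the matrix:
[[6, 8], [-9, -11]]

Characteristic equation: det(A - λI) = 0
λ² - (trace)λ + (det) = 0
trace = 6 + -11 = -5, det = (6)(-11) - (8)(-9) = 6
λ² - (-5)λ + (6) = 0
λ = (-5 ± √((-5)² - 4·(6))) / 2 = (-5 ± √1) / 2
Solving: λ = -3, -2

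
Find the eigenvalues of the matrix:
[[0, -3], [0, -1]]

Characteristic equation: det(A - λI) = 0
λ² - (trace)λ + (det) = 0
trace = 0 + -1 = -1, det = (0)(-1) - (-3)(0) = 0
λ² - (-1)λ + (0) = 0
λ = (-1 ± √((-1)² - 4·(0))) / 2 = (-1 ± √1) / 2
Solving: λ = -1, 0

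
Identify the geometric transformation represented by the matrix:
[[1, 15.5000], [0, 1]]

This matrix represents: horizontal shear with factor 15.5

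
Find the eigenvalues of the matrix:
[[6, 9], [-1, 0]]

Characteristic equation: det(A - λI) = 0
λ² - (trace)λ + (det) = 0
trace = 6 + 0 = 6, det = (6)(0) - (9)(-1) = 9
λ² - (6)λ + (9) = 0
λ = (6 ± √((6)² - 4·(9))) / 2 = (6 ± √0) / 2
Solving: λ = 3, 3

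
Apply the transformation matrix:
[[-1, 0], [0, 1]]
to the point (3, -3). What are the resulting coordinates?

Matrix multiplication:
[[-1, 0], [0, 1]] × [3, -3]ᵀ
= [(-1)(3) + (0)(-3), (0)(3) + (1)(-3)]ᵀ
= [-3, -3]ᵀ
Result: (-3, -3)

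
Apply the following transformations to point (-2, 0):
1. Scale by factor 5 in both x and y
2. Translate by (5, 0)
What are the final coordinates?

Step 1: Scale (-2, 0) by 5 → (-10, 0)
Step 2: Translate by (5, 0) → (-5, 0)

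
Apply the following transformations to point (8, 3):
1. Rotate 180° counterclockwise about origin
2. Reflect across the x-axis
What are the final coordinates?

Step 1: Rotate 180° → (-8, -3)
Step 2: Reflect across x-axis → (-8, 3)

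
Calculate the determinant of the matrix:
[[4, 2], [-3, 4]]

For a 2×2 matrix [[a, b], [c, d]], det = ad - bc
det = (4)(4) - (2)(-3) = 16 - -6 = 22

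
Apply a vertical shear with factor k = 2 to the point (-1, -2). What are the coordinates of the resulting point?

Shear matrix for vertical shear with factor k = 2:
[[1, 0], [2, 1]]
Result: (-1, -2) → (-1, -4)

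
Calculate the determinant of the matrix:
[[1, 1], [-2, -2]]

For a 2×2 matrix [[a, b], [c, d]], det = ad - bc
det = (1)(-2) - (1)(-2) = -2 - -2 = 0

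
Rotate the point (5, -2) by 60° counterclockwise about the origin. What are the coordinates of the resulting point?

Rotation matrix for 60°: [[cos 60°, -sin 60°], [sin 60°, cos 60°]] ≈ [[0.500000, -0.866025], [0.866025, 0.500000]]
[[0.500000, -0.866025], [0.866025, 0.500000]] × [5, -2]ᵀ ≈ [4.2321, 3.3301]ᵀ
Result: (4.2321, 3.3301)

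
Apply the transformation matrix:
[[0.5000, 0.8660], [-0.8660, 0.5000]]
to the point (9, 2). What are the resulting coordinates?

Matrix multiplication:
[[0.5000, 0.8660], [-0.8660, 0.5000]] × [9, 2]ᵀ
= [(0.5000)(9) + (0.8660)(2), (-0.8660)(9) + (0.5000)(2)]ᵀ
= [6.2320, -6.7940]ᵀ
Result: (6.2320, -6.7940)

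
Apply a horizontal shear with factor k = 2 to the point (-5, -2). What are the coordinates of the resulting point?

Shear matrix for horizontal shear with factor k = 2:
[[1, 2], [0, 1]]
Result: (-5, -2) → (-9, -2)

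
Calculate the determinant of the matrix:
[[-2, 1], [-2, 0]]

For a 2×2 matrix [[a, b], [c, d]], det = ad - bc
det = (-2)(0) - (1)(-2) = 0 - -2 = 2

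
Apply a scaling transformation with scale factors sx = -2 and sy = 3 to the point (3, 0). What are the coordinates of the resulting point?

Scaling matrix:
[[-2, 0], [0, 3]]
Result: (3 × -2, 0 × 3) = (-6, 0)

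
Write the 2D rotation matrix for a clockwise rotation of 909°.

Rotation matrix formula: [[cos θ, -sin θ], [sin θ, cos θ]]
A clockwise rotation by 909° is equivalent to a counterclockwise rotation by -909°.
For θ = -909°:
cos(-909°) = -0.9877
sin(-909°) = 0.1564
Result: [[-0.9877, -0.1564], [0.1564, -0.9877]]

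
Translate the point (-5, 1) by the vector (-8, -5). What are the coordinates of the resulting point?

Translation by (-8, -5) (homogeneous matrix [[1, 0, -8], [0, 1, -5], [0, 0, 1]]):
x' = -5 + -8 = -13
y' = 1 + -5 = -4
Result: (-13, -4)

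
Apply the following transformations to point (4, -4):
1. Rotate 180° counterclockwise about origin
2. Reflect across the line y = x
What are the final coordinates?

Step 1: Rotate 180° → (-4, 4)
Step 2: Reflect across line y = x → (4, -4)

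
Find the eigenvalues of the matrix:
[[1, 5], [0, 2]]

Characteristic equation: det(A - λI) = 0
λ² - (trace)λ + (det) = 0
trace = 1 + 2 = 3, det = (1)(2) - (5)(0) = 2
λ² - (3)λ + (2) = 0
λ = (3 ± √((3)² - 4·(2))) / 2 = (3 ± √1) / 2
Solving: λ = 1, 2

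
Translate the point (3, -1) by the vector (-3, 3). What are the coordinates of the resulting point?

Translation by (-3, 3) (homogeneous matrix [[1, 0, -3], [0, 1, 3], [0, 0, 1]]):
x' = 3 + -3 = 0
y' = -1 + 3 = 2
Result: (0, 2)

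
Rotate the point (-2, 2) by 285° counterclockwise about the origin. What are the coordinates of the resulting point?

Rotation matrix for 285°: [[cos 285°, -sin 285°], [sin 285°, cos 285°]] ≈ [[0.258819, 0.965926], [-0.965926, 0.258819]]
[[0.258819, 0.965926], [-0.965926, 0.258819]] × [-2, 2]ᵀ ≈ [1.4142, 2.4495]ᵀ
Result: (1.4142, 2.4495)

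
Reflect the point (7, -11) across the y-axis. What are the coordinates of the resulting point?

Reflection across y-axis: (7, -11) → (-7, -11)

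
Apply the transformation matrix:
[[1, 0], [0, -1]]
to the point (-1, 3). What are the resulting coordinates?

Matrix multiplication:
[[1, 0], [0, -1]] × [-1, 3]ᵀ
= [(1)(-1) + (0)(3), (0)(-1) + (-1)(3)]ᵀ
= [-1, -3]ᵀ
Result: (-1, -3)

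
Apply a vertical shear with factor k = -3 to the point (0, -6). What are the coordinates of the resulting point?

Shear matrix for vertical shear with factor k = -3:
[[1, 0], [-3, 1]]
Result: (0, -6) → (0, -6)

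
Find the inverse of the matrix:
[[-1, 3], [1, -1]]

For [[a,b],[c,d]], inverse = (1/det)·[[d,-b],[-c,a]]
det = (-1)(-1) - (3)(1) = 1 - 3 = -2
Inverse = (1/-2)·[[-1, -3], [-1, -1]]
= [[1/2, 3/2], [1/2, 1/2]]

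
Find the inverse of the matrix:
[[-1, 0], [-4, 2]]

For [[a,b],[c,d]], inverse = (1/det)·[[d,-b],[-c,a]]
det = (-1)(2) - (0)(-4) = -2 - 0 = -2
Inverse = (1/-2)·[[2, 0], [4, -1]]
= [[-1, 0], [-2, 1/2]]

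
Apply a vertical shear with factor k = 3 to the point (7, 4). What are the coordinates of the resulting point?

Shear matrix for vertical shear with factor k = 3:
[[1, 0], [3, 1]]
Result: (7, 4) → (7, 25)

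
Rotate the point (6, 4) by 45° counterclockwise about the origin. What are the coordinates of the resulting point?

Rotation matrix for 45°: [[cos 45°, -sin 45°], [sin 45°, cos 45°]] ≈ [[0.707107, -0.707107], [0.707107, 0.707107]]
[[0.707107, -0.707107], [0.707107, 0.707107]] × [6, 4]ᵀ ≈ [1.4142, 7.0711]ᵀ
Result: (1.4142, 7.0711)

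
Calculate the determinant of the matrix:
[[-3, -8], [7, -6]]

For a 2×2 matrix [[a, b], [c, d]], det = ad - bc
det = (-3)(-6) - (-8)(7) = 18 - -56 = 74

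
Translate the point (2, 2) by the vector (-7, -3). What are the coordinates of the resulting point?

Translation by (-7, -3) (homogeneous matrix [[1, 0, -7], [0, 1, -3], [0, 0, 1]]):
x' = 2 + -7 = -5
y' = 2 + -3 = -1
Result: (-5, -1)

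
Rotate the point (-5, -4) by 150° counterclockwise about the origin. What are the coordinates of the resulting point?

Rotation matrix for 150°: [[cos 150°, -sin 150°], [sin 150°, cos 150°]] ≈ [[-0.866025, -0.500000], [0.500000, -0.866025]]
[[-0.866025, -0.500000], [0.500000, -0.866025]] × [-5, -4]ᵀ ≈ [6.3301, 0.9641]ᵀ
Result: (6.3301, 0.9641)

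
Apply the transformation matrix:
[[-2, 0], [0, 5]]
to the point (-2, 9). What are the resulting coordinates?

Matrix multiplication:
[[-2, 0], [0, 5]] × [-2, 9]ᵀ
= [(-2)(-2) + (0)(9), (0)(-2) + (5)(9)]ᵀ
= [4, 45]ᵀ
Result: (4, 45)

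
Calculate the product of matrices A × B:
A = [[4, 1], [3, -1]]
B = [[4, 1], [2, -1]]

Matrix multiplication:
C[0][0] = 4×4 + 1×2 = 18
C[0][1] = 4×1 + 1×-1 = 3
C[1][0] = 3×4 + -1×2 = 10
C[1][1] = 3×1 + -1×-1 = 4
Result: [[18, 3], [10, 4]]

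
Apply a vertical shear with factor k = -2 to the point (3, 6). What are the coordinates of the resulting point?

Shear matrix for vertical shear with factor k = -2:
[[1, 0], [-2, 1]]
Result: (3, 6) → (3, 0)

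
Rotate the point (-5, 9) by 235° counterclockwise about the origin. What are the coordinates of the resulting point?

Rotation matrix for 235°: [[cos 235°, -sin 235°], [sin 235°, cos 235°]] ≈ [[-0.573576, 0.819152], [-0.819152, -0.573576]]
[[-0.573576, 0.819152], [-0.819152, -0.573576]] × [-5, 9]ᵀ ≈ [10.2403, -1.0664]ᵀ
Result: (10.2403, -1.0664)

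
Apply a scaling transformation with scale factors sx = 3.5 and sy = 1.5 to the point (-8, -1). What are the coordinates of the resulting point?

Scaling matrix:
[[3.50, 0], [0, 1.50]]
Result: (-8 × 3.5, -1 × 1.5) = (-28, -1.5)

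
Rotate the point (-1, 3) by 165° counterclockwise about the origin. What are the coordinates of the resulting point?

Rotation matrix for 165°: [[cos 165°, -sin 165°], [sin 165°, cos 165°]] ≈ [[-0.965926, -0.258819], [0.258819, -0.965926]]
[[-0.965926, -0.258819], [0.258819, -0.965926]] × [-1, 3]ᵀ ≈ [0.1895, -3.1566]ᵀ
Result: (0.1895, -3.1566)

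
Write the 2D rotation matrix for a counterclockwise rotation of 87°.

Rotation matrix formula: [[cos θ, -sin θ], [sin θ, cos θ]]
For θ = 87°:
cos(87°) = 0.0523
sin(87°) = 0.9986
Result: [[0.0523, -0.9986], [0.9986, 0.0523]]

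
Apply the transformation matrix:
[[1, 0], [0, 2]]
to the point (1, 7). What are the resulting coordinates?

Matrix multiplication:
[[1, 0], [0, 2]] × [1, 7]ᵀ
= [(1)(1) + (0)(7), (0)(1) + (2)(7)]ᵀ
= [1, 14]ᵀ
Result: (1, 14)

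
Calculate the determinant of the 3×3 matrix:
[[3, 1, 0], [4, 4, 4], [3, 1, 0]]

Expansion along first row:
det = 3·det([[4,4],[1,0]]) - 1·det([[4,4],[3,0]]) + 0·det([[4,4],[3,1]])
    = 3·(4·0 - 4·1) - 1·(4·0 - 4·3) + 0·(4·1 - 4·3)
    = 3·-4 - 1·-12 + 0·-8
    = -12 + 12 + 0 = 0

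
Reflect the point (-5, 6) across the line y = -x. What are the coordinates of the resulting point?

Reflection across line y = -x: (-5, 6) → (-6, 5)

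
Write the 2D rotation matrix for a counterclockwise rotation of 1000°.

Rotation matrix formula: [[cos θ, -sin θ], [sin θ, cos θ]]
For θ = 1000°:
cos(1000°) = 0.1736
sin(1000°) = -0.9848
Result: [[0.1736, 0.9848], [-0.9848, 0.1736]]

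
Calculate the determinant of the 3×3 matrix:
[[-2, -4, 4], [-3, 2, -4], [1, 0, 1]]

Expansion along first row:
det = -2·det([[2,-4],[0,1]]) - -4·det([[-3,-4],[1,1]]) + 4·det([[-3,2],[1,0]])
    = -2·(2·1 - -4·0) - -4·(-3·1 - -4·1) + 4·(-3·0 - 2·1)
    = -2·2 - -4·1 + 4·-2
    = -4 + 4 + -8 = -8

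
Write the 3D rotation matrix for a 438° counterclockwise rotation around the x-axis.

Rotation matrix for counterclockwise 438° around x-axis:
cos(438°) = 0.2079, sin(438°) = 0.9781
Result: [[1, 0, 0], [0, 0.2079, -0.9781], [0, 0.9781, 0.2079]]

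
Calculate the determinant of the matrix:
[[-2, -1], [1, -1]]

For a 2×2 matrix [[a, b], [c, d]], det = ad - bc
det = (-2)(-1) - (-1)(1) = 2 - -1 = 3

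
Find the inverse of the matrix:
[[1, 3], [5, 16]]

For [[a,b],[c,d]], inverse = (1/det)·[[d,-b],[-c,a]]
det = (1)(16) - (3)(5) = 16 - 15 = 1
Inverse = [[16, -3], [-5, 1]]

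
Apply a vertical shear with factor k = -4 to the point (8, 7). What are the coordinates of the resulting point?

Shear matrix for vertical shear with factor k = -4:
[[1, 0], [-4, 1]]
Result: (8, 7) → (8, -25)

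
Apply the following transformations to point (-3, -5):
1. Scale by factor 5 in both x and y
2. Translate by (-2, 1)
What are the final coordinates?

Step 1: Scale (-3, -5) by 5 → (-15, -25)
Step 2: Translate by (-2, 1) → (-17, -24)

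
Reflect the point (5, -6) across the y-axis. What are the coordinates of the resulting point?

Reflection across y-axis: (5, -6) → (-5, -6)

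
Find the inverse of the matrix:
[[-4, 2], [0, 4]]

For [[a,b],[c,d]], inverse = (1/det)·[[d,-b],[-c,a]]
det = (-4)(4) - (2)(0) = -16 - 0 = -16
Inverse = (1/-16)·[[4, -2], [0, -4]]
= [[-1/4, 1/8], [0, 1/4]]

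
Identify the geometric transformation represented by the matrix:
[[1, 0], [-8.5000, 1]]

This matrix represents: vertical shear with factor -8.5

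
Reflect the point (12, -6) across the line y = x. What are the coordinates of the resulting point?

Reflection across line y = x: (12, -6) → (-6, 12)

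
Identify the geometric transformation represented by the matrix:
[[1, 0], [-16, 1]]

This matrix represents: vertical shear with factor -16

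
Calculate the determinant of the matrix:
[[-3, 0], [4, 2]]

For a 2×2 matrix [[a, b], [c, d]], det = ad - bc
det = (-3)(2) - (0)(4) = -6 - 0 = -6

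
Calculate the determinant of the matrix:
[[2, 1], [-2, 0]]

For a 2×2 matrix [[a, b], [c, d]], det = ad - bc
det = (2)(0) - (1)(-2) = 0 - -2 = 2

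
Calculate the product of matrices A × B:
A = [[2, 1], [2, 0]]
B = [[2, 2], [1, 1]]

Matrix multiplication:
C[0][0] = 2×2 + 1×1 = 5
C[0][1] = 2×2 + 1×1 = 5
C[1][0] = 2×2 + 0×1 = 4
C[1][1] = 2×2 + 0×1 = 4
Result: [[5, 5], [4, 4]]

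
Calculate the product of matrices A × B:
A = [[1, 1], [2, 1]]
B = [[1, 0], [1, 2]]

Matrix multiplication:
C[0][0] = 1×1 + 1×1 = 2
C[0][1] = 1×0 + 1×2 = 2
C[1][0] = 2×1 + 1×1 = 3
C[1][1] = 2×0 + 1×2 = 2
Result: [[2, 2], [3, 2]]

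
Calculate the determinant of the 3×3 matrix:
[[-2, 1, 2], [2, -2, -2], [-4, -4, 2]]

Expansion along first row:
det = -2·det([[-2,-2],[-4,2]]) - 1·det([[2,-2],[-4,2]]) + 2·det([[2,-2],[-4,-4]])
    = -2·(-2·2 - -2·-4) - 1·(2·2 - -2·-4) + 2·(2·-4 - -2·-4)
    = -2·-12 - 1·-4 + 2·-16
    = 24 + 4 + -32 = -4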